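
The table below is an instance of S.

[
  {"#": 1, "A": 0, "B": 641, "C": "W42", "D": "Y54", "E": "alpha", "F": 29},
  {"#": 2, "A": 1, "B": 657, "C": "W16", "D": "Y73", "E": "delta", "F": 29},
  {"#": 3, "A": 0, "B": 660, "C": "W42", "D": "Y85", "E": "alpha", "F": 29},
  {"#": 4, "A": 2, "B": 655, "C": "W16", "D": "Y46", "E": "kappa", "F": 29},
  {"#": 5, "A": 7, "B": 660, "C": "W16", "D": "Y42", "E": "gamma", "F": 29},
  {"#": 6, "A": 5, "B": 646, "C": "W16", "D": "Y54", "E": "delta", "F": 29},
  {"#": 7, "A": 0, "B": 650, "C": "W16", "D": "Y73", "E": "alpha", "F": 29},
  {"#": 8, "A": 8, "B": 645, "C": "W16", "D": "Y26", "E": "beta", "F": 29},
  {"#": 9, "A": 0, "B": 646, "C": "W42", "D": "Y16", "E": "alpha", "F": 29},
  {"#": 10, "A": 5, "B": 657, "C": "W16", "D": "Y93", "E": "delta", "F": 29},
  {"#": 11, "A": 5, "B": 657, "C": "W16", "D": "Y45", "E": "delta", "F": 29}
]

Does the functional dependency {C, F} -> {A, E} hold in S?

(C=W42, F=29): rows 1, 3, 9 → {A,E} = (0, alpha), (0, alpha), (0, alpha) ✓
(C=W16, F=29): rows 2, 4, 5, 6, 7, 8, 10, 11 → {A,E} takes values {(1, delta), (2, kappa), (7, gamma), (5, delta), (0, alpha), (8, beta)} — violation
Two rows agree on {C, F} but differ on {A, E}, so {C, F} -> {A, E} does not hold.

No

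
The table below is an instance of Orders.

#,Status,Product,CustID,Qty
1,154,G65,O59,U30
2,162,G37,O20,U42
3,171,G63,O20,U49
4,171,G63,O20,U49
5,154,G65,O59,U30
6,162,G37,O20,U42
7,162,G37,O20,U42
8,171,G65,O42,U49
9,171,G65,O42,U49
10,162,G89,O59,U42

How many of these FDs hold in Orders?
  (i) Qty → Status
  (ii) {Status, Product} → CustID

2

(i) Qty → Status: every LHS value maps to a single RHS value — holds.
(ii) {Status, Product} → CustID: every LHS value maps to a single RHS value — holds.
2 of the 2 dependencies hold.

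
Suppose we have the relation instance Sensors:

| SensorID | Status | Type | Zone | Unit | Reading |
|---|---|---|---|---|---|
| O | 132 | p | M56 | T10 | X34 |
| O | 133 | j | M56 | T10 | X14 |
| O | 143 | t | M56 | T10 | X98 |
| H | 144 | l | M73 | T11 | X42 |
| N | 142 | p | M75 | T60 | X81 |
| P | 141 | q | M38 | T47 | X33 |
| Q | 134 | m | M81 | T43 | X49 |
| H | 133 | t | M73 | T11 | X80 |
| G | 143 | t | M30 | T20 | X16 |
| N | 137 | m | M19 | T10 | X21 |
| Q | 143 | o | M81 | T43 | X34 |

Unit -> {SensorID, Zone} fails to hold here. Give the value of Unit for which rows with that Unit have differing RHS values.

T10

Unit=T10: 4 rows → {SensorID,Zone} takes values {(O, M56), (N, M19)} — violation
Unit=T11: 2 rows → {SensorID,Zone} = (H, M73), (H, M73) ✓
Unit=T60: 1 row → {SensorID,Zone} = (N, M75) ✓
Unit=T47: 1 row → {SensorID,Zone} = (P, M38) ✓
Unit=T43: 2 rows → {SensorID,Zone} = (Q, M81), (Q, M81) ✓
Unit=T20: 1 row → {SensorID,Zone} = (G, M30) ✓
The only Unit value with inconsistent RHS is Unit=T10.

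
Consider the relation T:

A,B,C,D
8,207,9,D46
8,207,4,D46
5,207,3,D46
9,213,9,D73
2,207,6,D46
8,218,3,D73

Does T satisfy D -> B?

No

D=D46: 4 rows → B = 207, 207, 207, 207 ✓
D=D73: 2 rows → B takes values {213, 218} — violation
Two rows agree on D but differ on B, so D -> B does not hold.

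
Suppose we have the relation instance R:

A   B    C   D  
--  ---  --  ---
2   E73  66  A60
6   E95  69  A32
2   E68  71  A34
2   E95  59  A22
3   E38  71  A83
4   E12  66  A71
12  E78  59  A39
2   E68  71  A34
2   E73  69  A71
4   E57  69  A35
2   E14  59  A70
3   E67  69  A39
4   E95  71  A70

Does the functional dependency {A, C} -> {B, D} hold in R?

(A=2, C=66): 1 row → {B,D} = (E73, A60) ✓
(A=6, C=69): 1 row → {B,D} = (E95, A32) ✓
(A=2, C=71): 2 rows → {B,D} = (E68, A34), (E68, A34) ✓
(A=2, C=59): 2 rows → {B,D} takes values {(E95, A22), (E14, A70)} — violation
(A=3, C=71): 1 row → {B,D} = (E38, A83) ✓
(A=4, C=66): 1 row → {B,D} = (E12, A71) ✓
(A=12, C=59): 1 row → {B,D} = (E78, A39) ✓
(A=2, C=69): 1 row → {B,D} = (E73, A71) ✓
(A=4, C=69): 1 row → {B,D} = (E57, A35) ✓
(A=3, C=69): 1 row → {B,D} = (E67, A39) ✓
(A=4, C=71): 1 row → {B,D} = (E95, A70) ✓
Two rows agree on {A, C} but differ on {B, D}, so {A, C} -> {B, D} does not hold.

No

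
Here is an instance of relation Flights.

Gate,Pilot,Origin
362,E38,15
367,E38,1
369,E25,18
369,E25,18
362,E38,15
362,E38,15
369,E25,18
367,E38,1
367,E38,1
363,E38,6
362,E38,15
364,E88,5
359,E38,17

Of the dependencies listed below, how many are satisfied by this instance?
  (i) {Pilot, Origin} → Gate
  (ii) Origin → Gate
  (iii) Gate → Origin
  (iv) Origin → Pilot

(i) {Pilot, Origin} → Gate: every LHS value maps to a single RHS value — holds.
(ii) Origin → Gate: every LHS value maps to a single RHS value — holds.
(iii) Gate → Origin: every LHS value maps to a single RHS value — holds.
(iv) Origin → Pilot: every LHS value maps to a single RHS value — holds.
4 of the 4 dependencies hold.

4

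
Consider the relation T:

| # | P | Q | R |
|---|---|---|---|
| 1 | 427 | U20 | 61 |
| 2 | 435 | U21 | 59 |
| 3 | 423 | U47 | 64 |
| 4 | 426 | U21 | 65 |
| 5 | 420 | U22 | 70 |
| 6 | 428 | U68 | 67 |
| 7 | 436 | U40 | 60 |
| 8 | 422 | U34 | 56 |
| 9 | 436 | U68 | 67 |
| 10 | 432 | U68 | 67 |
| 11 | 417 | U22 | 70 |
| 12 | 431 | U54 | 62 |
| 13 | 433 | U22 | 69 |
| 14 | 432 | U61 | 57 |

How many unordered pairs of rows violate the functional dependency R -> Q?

R=70: all 2 rows agree on Q — 0 pairs.
R=67: all 3 rows agree on Q — 0 pairs.

0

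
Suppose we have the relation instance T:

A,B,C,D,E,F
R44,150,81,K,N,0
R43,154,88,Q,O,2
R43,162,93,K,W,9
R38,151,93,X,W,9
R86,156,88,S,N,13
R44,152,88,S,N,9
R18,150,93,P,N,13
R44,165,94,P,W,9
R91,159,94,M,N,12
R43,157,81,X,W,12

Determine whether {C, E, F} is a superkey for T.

No

Two distinct rows share (C=93, E=W, F=9), so {C, E, F} does not determine every attribute — not a superkey.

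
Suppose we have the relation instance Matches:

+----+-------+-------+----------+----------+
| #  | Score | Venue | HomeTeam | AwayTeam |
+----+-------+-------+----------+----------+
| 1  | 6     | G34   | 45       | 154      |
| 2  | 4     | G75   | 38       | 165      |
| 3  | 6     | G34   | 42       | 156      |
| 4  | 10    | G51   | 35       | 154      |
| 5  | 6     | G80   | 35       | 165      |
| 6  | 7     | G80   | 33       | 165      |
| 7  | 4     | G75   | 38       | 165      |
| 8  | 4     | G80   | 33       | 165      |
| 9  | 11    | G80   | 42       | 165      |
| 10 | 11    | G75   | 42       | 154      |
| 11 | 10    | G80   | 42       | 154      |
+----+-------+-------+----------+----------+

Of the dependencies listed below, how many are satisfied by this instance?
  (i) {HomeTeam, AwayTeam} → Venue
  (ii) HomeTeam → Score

(i) {HomeTeam, AwayTeam} → Venue: (HomeTeam=42, AwayTeam=154): rows 10, 11 → Venue takes values {G75, G80} — violation — fails.
(ii) HomeTeam → Score: HomeTeam=42: rows 3, 9, 10, 11 → Score takes values {6, 11, 10} — violation; HomeTeam=35: rows 4, 5 → Score takes values {10, 6} — violation; HomeTeam=33: rows 6, 8 → Score takes values {7, 4} — violation — fails.
None of the 2 dependencies hold.

0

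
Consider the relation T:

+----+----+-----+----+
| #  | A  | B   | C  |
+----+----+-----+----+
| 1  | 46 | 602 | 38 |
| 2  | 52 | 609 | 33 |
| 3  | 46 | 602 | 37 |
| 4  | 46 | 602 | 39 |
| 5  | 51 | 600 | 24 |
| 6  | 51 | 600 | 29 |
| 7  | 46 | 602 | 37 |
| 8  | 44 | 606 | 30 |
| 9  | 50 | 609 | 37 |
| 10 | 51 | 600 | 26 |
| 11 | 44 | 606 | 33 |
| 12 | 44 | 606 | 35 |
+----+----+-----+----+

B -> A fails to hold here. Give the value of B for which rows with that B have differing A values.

609

B=602: rows 1, 3, 4, 7 → A = 46, 46, 46, 46 ✓
B=609: rows 2, 9 → A takes values {52, 50} — violation
B=600: rows 5, 6, 10 → A = 51, 51, 51 ✓
B=606: rows 8, 11, 12 → A = 44, 44, 44 ✓
The only B value with inconsistent A is B=609.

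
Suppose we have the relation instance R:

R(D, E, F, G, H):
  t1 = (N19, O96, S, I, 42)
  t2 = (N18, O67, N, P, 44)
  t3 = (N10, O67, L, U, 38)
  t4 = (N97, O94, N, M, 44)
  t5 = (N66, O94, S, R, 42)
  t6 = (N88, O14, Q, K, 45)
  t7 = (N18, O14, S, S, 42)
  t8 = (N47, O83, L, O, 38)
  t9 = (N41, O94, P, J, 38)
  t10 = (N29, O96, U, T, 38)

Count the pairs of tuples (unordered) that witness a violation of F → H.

F=S: all 3 rows agree on H — 0 pairs.
F=N: all 2 rows agree on H — 0 pairs.
F=L: all 2 rows agree on H — 0 pairs.

0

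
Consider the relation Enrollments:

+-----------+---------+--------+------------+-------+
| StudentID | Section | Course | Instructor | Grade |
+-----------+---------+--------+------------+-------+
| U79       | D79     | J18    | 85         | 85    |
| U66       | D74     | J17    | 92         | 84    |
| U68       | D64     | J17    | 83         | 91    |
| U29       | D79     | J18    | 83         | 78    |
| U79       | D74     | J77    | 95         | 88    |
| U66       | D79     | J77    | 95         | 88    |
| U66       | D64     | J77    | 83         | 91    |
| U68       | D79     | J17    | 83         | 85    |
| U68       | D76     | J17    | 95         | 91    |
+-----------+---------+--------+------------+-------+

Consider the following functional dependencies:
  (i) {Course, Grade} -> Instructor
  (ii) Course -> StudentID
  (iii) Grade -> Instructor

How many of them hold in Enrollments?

(i) {Course, Grade} -> Instructor: (Course=J17, Grade=91): 2 rows → Instructor takes values {83, 95} — violation — fails.
(ii) Course -> StudentID: Course=J18: 2 rows → StudentID takes values {U79, U29} — violation; Course=J17: 4 rows → StudentID takes values {U66, U68} — violation; Course=J77: 3 rows → StudentID takes values {U79, U66} — violation — fails.
(iii) Grade -> Instructor: Grade=85: 2 rows → Instructor takes values {85, 83} — violation; Grade=91: 3 rows → Instructor takes values {83, 95} — violation — fails.
None of the 3 dependencies hold.

0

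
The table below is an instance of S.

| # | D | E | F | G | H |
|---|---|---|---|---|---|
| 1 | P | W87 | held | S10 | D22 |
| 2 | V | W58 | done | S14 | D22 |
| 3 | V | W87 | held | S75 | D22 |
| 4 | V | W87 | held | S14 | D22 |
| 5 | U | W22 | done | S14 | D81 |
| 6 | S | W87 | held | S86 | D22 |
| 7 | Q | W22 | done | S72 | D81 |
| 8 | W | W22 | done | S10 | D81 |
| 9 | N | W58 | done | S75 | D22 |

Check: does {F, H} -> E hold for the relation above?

Yes

(F=held, H=D22): rows 1, 3, 4, 6 → E = W87, W87, W87, W87 ✓
(F=done, H=D22): rows 2, 9 → E = W58, W58 ✓
(F=done, H=D81): rows 5, 7, 8 → E = W22, W22, W22 ✓
Every {F, H} value is associated with a single E value, so {F, H} -> E holds.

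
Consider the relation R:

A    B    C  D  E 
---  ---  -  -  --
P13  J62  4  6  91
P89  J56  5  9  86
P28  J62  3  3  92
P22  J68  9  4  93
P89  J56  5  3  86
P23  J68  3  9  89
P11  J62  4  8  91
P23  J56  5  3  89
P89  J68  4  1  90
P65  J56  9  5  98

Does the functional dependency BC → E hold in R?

No

(B=J62, C=4): 2 rows → E = 91, 91 ✓
(B=J56, C=5): 3 rows → E takes values {86, 89} — violation
(B=J62, C=3): 1 row → E = 92 ✓
(B=J68, C=9): 1 row → E = 93 ✓
(B=J68, C=3): 1 row → E = 89 ✓
(B=J68, C=4): 1 row → E = 90 ✓
(B=J56, C=9): 1 row → E = 98 ✓
Two rows agree on BC but differ on E, so BC → E does not hold.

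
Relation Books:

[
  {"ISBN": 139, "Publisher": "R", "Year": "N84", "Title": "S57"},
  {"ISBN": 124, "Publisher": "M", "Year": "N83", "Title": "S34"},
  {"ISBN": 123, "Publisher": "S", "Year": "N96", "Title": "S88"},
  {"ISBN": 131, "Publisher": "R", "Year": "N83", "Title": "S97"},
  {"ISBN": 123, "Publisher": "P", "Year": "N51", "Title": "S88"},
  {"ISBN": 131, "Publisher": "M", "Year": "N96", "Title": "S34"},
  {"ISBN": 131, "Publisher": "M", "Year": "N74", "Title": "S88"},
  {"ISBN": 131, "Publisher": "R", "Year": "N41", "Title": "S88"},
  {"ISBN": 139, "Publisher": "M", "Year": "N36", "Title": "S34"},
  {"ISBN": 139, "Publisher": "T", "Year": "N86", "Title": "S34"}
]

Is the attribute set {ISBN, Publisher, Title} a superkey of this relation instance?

All 10 rows have distinct {ISBN, Publisher, Title} values, so {ISBN, Publisher, Title} → (all attributes) holds and {ISBN, Publisher, Title} is a superkey.

Yes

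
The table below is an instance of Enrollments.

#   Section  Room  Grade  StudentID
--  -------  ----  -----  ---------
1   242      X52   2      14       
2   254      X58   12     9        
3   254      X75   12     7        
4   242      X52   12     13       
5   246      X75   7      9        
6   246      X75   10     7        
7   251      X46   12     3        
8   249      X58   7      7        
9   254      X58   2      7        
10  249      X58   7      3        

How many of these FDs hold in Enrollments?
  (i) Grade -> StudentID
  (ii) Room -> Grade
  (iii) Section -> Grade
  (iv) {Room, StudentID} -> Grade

0

(i) Grade -> StudentID: Grade=2: rows 1, 9 → StudentID takes values {14, 7} — violation; Grade=12: rows 2, 3, 4, 7 → StudentID takes values {9, 7, 13, 3} — violation; Grade=7: rows 5, 8, 10 → StudentID takes values {9, 7, 3} — violation — fails.
(ii) Room -> Grade: Room=X52: rows 1, 4 → Grade takes values {2, 12} — violation; Room=X58: rows 2, 8, 9, 10 → Grade takes values {12, 7, 2} — violation; Room=X75: rows 3, 5, 6 → Grade takes values {12, 7, 10} — violation — fails.
(iii) Section -> Grade: Section=242: rows 1, 4 → Grade takes values {2, 12} — violation; Section=254: rows 2, 3, 9 → Grade takes values {12, 2} — violation; Section=246: rows 5, 6 → Grade takes values {7, 10} — violation — fails.
(iv) {Room, StudentID} -> Grade: (Room=X75, StudentID=7): rows 3, 6 → Grade takes values {12, 10} — violation; (Room=X58, StudentID=7): rows 8, 9 → Grade takes values {7, 2} — violation — fails.
None of the 4 dependencies hold.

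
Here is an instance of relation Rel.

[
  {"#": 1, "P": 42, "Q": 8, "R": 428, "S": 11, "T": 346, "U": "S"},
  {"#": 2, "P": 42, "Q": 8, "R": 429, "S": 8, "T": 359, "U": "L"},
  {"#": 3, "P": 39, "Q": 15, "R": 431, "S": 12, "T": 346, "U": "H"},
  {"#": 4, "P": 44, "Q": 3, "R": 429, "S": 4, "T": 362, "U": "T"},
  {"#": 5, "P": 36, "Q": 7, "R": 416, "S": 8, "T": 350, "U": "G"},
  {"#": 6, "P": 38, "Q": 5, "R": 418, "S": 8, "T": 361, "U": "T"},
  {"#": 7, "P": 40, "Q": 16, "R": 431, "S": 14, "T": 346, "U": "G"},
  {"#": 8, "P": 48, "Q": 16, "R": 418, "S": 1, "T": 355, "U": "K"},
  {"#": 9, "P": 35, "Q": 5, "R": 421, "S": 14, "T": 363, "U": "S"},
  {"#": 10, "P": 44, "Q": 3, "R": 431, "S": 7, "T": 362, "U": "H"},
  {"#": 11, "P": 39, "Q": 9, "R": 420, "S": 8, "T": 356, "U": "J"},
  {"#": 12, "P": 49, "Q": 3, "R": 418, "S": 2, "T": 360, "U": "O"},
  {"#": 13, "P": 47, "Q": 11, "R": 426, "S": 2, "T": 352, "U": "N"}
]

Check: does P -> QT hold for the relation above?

No

P=42: rows 1, 2 → {Q,T} takes values {(8, 346), (8, 359)} — violation
P=39: rows 3, 11 → {Q,T} takes values {(15, 346), (9, 356)} — violation
P=44: rows 4, 10 → {Q,T} = (3, 362), (3, 362) ✓
P=36: row 5 → {Q,T} = (7, 350) ✓
P=38: row 6 → {Q,T} = (5, 361) ✓
P=40: row 7 → {Q,T} = (16, 346) ✓
P=48: row 8 → {Q,T} = (16, 355) ✓
P=35: row 9 → {Q,T} = (5, 363) ✓
P=49: row 12 → {Q,T} = (3, 360) ✓
P=47: row 13 → {Q,T} = (11, 352) ✓
Two rows agree on P but differ on QT, so P -> QT does not hold.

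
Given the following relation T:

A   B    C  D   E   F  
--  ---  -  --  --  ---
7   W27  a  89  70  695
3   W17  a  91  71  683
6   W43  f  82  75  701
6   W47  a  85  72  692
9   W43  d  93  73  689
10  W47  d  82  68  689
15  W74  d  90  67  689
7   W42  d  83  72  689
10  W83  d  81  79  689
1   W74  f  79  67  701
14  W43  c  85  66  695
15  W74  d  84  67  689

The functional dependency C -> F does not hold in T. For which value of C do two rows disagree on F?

a

C=a: 3 rows → F takes values {695, 683, 692} — violation
C=f: 2 rows → F = 701, 701 ✓
C=d: 6 rows → F = 689, 689, 689, 689, 689, 689 ✓
C=c: 1 row → F = 695 ✓
The only C value with inconsistent F is C=a.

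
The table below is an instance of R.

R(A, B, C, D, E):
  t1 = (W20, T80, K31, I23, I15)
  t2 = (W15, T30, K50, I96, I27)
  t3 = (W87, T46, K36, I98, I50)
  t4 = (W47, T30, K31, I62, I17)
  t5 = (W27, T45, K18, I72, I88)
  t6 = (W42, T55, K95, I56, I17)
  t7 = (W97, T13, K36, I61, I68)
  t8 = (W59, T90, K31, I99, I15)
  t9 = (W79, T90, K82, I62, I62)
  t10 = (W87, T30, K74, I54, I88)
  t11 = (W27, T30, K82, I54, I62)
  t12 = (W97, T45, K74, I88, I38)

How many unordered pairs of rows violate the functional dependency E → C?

2

E=I15: all 2 rows agree on C — 0 pairs.
E=I17: violating pairs (4,6) — 1 pair.
E=I88: violating pairs (5,10) — 1 pair.
E=I62: all 2 rows agree on C — 0 pairs.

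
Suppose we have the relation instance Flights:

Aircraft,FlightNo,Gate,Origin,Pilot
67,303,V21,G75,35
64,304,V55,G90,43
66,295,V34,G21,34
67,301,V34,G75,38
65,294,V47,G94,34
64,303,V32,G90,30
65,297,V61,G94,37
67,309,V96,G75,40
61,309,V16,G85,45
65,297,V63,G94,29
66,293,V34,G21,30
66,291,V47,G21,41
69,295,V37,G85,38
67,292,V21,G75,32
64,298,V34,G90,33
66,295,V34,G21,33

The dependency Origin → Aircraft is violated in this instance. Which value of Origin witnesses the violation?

Origin=G75: 4 rows → Aircraft = 67, 67, 67, 67 ✓
Origin=G90: 3 rows → Aircraft = 64, 64, 64 ✓
Origin=G21: 4 rows → Aircraft = 66, 66, 66, 66 ✓
Origin=G94: 3 rows → Aircraft = 65, 65, 65 ✓
Origin=G85: 2 rows → Aircraft takes values {61, 69} — violation
The only Origin value with inconsistent Aircraft is Origin=G85.

G85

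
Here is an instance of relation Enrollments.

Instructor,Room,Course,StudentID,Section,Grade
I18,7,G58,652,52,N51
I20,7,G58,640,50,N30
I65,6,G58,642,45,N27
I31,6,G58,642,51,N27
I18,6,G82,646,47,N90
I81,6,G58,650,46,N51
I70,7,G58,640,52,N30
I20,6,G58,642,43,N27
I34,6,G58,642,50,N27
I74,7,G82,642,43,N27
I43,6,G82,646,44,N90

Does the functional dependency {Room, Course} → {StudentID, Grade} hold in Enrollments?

(Room=7, Course=G58): 3 rows → {StudentID,Grade} takes values {(652, N51), (640, N30)} — violation
(Room=6, Course=G58): 5 rows → {StudentID,Grade} takes values {(642, N27), (650, N51)} — violation
(Room=6, Course=G82): 2 rows → {StudentID,Grade} = (646, N90), (646, N90) ✓
(Room=7, Course=G82): 1 row → {StudentID,Grade} = (642, N27) ✓
Two rows agree on {Room, Course} but differ on {StudentID, Grade}, so {Room, Course} → {StudentID, Grade} does not hold.

No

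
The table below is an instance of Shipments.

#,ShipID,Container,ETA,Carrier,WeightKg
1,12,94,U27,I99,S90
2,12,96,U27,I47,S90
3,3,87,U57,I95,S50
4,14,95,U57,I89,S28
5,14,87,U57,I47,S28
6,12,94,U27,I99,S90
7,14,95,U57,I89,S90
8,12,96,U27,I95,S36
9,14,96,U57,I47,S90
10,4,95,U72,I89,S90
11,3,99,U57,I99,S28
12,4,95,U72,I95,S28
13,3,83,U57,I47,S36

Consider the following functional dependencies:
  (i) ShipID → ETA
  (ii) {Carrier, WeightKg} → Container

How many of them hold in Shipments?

2

(i) ShipID → ETA: every LHS value maps to a single RHS value — holds.
(ii) {Carrier, WeightKg} → Container: every LHS value maps to a single RHS value — holds.
2 of the 2 dependencies hold.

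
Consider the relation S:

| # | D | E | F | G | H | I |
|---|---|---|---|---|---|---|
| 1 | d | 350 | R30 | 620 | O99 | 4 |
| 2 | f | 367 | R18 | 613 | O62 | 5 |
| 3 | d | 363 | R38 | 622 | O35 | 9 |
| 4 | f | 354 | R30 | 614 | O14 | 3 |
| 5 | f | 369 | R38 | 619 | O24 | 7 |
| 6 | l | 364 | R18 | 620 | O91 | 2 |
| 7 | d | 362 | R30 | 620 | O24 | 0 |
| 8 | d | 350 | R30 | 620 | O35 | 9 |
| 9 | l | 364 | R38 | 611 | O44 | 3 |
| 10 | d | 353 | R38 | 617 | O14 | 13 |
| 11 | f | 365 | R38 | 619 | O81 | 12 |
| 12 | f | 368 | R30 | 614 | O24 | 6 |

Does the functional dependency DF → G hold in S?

(D=d, F=R30): rows 1, 7, 8 → G = 620, 620, 620 ✓
(D=f, F=R18): row 2 → G = 613 ✓
(D=d, F=R38): rows 3, 10 → G takes values {622, 617} — violation
(D=f, F=R30): rows 4, 12 → G = 614, 614 ✓
(D=f, F=R38): rows 5, 11 → G = 619, 619 ✓
(D=l, F=R18): row 6 → G = 620 ✓
(D=l, F=R38): row 9 → G = 611 ✓
Two rows agree on DF but differ on G, so DF → G does not hold.

No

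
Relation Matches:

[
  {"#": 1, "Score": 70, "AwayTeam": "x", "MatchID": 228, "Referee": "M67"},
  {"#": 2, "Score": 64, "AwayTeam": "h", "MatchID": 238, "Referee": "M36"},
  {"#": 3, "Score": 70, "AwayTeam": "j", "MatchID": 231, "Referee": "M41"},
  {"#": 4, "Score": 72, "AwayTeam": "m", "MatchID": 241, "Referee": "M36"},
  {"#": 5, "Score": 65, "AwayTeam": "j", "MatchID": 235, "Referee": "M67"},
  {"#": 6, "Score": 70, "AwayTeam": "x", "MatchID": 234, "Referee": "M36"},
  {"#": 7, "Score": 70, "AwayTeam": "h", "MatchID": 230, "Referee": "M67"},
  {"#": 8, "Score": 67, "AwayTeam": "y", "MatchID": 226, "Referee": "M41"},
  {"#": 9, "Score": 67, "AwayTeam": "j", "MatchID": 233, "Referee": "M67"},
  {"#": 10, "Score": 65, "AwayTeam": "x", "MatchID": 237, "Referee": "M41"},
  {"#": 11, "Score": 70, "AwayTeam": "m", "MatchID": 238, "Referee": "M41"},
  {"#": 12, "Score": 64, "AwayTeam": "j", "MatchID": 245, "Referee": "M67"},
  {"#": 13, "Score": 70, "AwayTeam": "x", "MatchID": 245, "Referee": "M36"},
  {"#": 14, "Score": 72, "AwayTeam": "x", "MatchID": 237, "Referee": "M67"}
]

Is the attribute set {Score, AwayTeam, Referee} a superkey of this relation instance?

Rows 6 and 13 have the same {Score, AwayTeam, Referee} value (Score=70, AwayTeam=x, Referee=M36) but are distinct tuples, so {Score, AwayTeam, Referee} does not determine every attribute — not a superkey.

No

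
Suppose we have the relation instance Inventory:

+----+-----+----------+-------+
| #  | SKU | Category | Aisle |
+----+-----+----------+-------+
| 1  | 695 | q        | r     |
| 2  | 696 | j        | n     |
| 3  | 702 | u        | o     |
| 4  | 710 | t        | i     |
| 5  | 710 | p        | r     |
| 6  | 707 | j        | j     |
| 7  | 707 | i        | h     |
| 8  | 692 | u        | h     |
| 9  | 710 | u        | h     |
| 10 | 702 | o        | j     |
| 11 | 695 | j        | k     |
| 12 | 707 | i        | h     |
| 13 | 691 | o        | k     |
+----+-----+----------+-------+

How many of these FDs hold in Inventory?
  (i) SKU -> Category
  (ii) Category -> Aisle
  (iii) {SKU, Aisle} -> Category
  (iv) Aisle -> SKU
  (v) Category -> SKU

1

(i) SKU -> Category: SKU=695: rows 1, 11 → Category takes values {q, j} — violation; SKU=702: rows 3, 10 → Category takes values {u, o} — violation; SKU=710: rows 4, 5, 9 → Category takes values {t, p, u} — violation; SKU=707: rows 6, 7, 12 → Category takes values {j, i} — violation — fails.
(ii) Category -> Aisle: Category=j: rows 2, 6, 11 → Aisle takes values {n, j, k} — violation; Category=u: rows 3, 8, 9 → Aisle takes values {o, h} — violation; Category=o: rows 10, 13 → Aisle takes values {j, k} — violation — fails.
(iii) {SKU, Aisle} -> Category: every LHS value maps to a single RHS value — holds.
(iv) Aisle -> SKU: Aisle=r: rows 1, 5 → SKU takes values {695, 710} — violation; Aisle=j: rows 6, 10 → SKU takes values {707, 702} — violation; Aisle=h: rows 7, 8, 9, 12 → SKU takes values {707, 692, 710} — violation; Aisle=k: rows 11, 13 → SKU takes values {695, 691} — violation — fails.
(v) Category -> SKU: Category=j: rows 2, 6, 11 → SKU takes values {696, 707, 695} — violation; Category=u: rows 3, 8, 9 → SKU takes values {702, 692, 710} — violation; Category=o: rows 10, 13 → SKU takes values {702, 691} — violation — fails.
1 of the 5 dependencies holds.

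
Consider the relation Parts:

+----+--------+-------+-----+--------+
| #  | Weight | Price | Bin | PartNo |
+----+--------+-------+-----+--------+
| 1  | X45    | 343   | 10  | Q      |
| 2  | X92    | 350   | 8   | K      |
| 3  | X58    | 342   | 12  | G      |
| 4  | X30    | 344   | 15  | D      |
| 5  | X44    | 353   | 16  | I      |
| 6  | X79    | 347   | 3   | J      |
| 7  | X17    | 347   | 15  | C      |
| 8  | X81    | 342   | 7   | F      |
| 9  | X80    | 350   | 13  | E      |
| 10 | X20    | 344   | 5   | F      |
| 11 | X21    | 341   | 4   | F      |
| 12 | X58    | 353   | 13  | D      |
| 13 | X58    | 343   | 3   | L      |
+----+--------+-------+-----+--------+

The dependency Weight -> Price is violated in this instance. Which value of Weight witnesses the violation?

Weight=X45: row 1 → Price = 343 ✓
Weight=X92: row 2 → Price = 350 ✓
Weight=X58: rows 3, 12, 13 → Price takes values {342, 353, 343} — violation
Weight=X30: row 4 → Price = 344 ✓
Weight=X44: row 5 → Price = 353 ✓
Weight=X79: row 6 → Price = 347 ✓
Weight=X17: row 7 → Price = 347 ✓
Weight=X81: row 8 → Price = 342 ✓
Weight=X80: row 9 → Price = 350 ✓
Weight=X20: row 10 → Price = 344 ✓
Weight=X21: row 11 → Price = 341 ✓
The only Weight value with inconsistent Price is Weight=X58.

X58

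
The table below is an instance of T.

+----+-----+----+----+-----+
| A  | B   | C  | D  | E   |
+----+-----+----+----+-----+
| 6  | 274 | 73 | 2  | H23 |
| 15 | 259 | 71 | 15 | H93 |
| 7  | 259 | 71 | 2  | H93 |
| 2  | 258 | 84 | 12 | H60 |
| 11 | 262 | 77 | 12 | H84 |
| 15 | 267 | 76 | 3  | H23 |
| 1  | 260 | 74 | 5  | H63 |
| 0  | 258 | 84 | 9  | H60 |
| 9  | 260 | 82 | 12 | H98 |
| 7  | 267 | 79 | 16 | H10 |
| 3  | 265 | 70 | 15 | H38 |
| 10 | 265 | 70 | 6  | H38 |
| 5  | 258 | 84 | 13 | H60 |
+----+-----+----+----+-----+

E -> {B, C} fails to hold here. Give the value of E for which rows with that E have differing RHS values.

E=H23: 2 rows → {B,C} takes values {(274, 73), (267, 76)} — violation
E=H93: 2 rows → {B,C} = (259, 71), (259, 71) ✓
E=H60: 3 rows → {B,C} = (258, 84), (258, 84), (258, 84) ✓
E=H84: 1 row → {B,C} = (262, 77) ✓
E=H63: 1 row → {B,C} = (260, 74) ✓
E=H98: 1 row → {B,C} = (260, 82) ✓
E=H10: 1 row → {B,C} = (267, 79) ✓
E=H38: 2 rows → {B,C} = (265, 70), (265, 70) ✓
The only E value with inconsistent RHS is E=H23.

H23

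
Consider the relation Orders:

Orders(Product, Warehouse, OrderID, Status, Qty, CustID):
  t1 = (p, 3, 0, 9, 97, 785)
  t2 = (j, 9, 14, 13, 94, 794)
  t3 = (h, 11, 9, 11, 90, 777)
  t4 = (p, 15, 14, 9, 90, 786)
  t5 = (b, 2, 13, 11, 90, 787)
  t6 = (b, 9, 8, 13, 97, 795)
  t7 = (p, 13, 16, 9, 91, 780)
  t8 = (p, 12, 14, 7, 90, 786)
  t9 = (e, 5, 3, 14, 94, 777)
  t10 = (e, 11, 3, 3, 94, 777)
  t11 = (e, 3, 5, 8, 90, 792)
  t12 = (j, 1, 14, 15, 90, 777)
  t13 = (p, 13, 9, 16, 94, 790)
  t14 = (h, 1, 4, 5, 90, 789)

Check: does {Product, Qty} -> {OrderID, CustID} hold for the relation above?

(Product=p, Qty=97): row 1 → {OrderID,CustID} = (0, 785) ✓
(Product=j, Qty=94): row 2 → {OrderID,CustID} = (14, 794) ✓
(Product=h, Qty=90): rows 3, 14 → {OrderID,CustID} takes values {(9, 777), (4, 789)} — violation
(Product=p, Qty=90): rows 4, 8 → {OrderID,CustID} = (14, 786), (14, 786) ✓
(Product=b, Qty=90): row 5 → {OrderID,CustID} = (13, 787) ✓
(Product=b, Qty=97): row 6 → {OrderID,CustID} = (8, 795) ✓
(Product=p, Qty=91): row 7 → {OrderID,CustID} = (16, 780) ✓
(Product=e, Qty=94): rows 9, 10 → {OrderID,CustID} = (3, 777), (3, 777) ✓
(Product=e, Qty=90): row 11 → {OrderID,CustID} = (5, 792) ✓
(Product=j, Qty=90): row 12 → {OrderID,CustID} = (14, 777) ✓
(Product=p, Qty=94): row 13 → {OrderID,CustID} = (9, 790) ✓
Two rows agree on {Product, Qty} but differ on {OrderID, CustID}, so {Product, Qty} -> {OrderID, CustID} does not hold.

No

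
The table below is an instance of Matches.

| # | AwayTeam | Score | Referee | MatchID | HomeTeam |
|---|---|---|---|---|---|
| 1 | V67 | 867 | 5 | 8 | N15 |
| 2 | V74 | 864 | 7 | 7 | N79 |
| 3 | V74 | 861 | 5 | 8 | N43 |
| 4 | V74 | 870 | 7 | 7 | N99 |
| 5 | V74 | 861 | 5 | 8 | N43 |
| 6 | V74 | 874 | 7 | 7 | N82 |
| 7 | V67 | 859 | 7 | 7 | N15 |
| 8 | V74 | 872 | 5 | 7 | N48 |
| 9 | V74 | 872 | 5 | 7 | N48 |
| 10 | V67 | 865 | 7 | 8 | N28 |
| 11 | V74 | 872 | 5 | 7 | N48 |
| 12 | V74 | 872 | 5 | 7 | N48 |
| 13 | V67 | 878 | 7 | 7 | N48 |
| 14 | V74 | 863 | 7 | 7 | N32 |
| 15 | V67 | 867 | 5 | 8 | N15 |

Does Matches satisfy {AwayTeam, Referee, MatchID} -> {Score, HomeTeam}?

(AwayTeam=V67, Referee=5, MatchID=8): rows 1, 15 → {Score,HomeTeam} = (867, N15), (867, N15) ✓
(AwayTeam=V74, Referee=7, MatchID=7): rows 2, 4, 6, 14 → {Score,HomeTeam} takes values {(864, N79), (870, N99), (874, N82), (863, N32)} — violation
(AwayTeam=V74, Referee=5, MatchID=8): rows 3, 5 → {Score,HomeTeam} = (861, N43), (861, N43) ✓
(AwayTeam=V67, Referee=7, MatchID=7): rows 7, 13 → {Score,HomeTeam} takes values {(859, N15), (878, N48)} — violation
(AwayTeam=V74, Referee=5, MatchID=7): rows 8, 9, 11, 12 → {Score,HomeTeam} = (872, N48), (872, N48), (872, N48), (872, N48) ✓
(AwayTeam=V67, Referee=7, MatchID=8): row 10 → {Score,HomeTeam} = (865, N28) ✓
Two rows agree on {AwayTeam, Referee, MatchID} but differ on {Score, HomeTeam}, so {AwayTeam, Referee, MatchID} -> {Score, HomeTeam} does not hold.

No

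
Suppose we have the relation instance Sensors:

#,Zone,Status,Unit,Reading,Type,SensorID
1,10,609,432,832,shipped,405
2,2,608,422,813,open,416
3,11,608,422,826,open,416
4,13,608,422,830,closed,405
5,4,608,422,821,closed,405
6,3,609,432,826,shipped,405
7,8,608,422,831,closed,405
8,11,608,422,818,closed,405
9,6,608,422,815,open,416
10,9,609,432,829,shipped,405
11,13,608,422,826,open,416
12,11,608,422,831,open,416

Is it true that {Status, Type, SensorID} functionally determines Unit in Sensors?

(Status=609, Type=shipped, SensorID=405): rows 1, 6, 10 → Unit = 432, 432, 432 ✓
(Status=608, Type=open, SensorID=416): rows 2, 3, 9, 11, 12 → Unit = 422, 422, 422, 422, 422 ✓
(Status=608, Type=closed, SensorID=405): rows 4, 5, 7, 8 → Unit = 422, 422, 422, 422 ✓
Every {Status, Type, SensorID} value is associated with a single Unit value, so {Status, Type, SensorID} -> Unit holds.

Yes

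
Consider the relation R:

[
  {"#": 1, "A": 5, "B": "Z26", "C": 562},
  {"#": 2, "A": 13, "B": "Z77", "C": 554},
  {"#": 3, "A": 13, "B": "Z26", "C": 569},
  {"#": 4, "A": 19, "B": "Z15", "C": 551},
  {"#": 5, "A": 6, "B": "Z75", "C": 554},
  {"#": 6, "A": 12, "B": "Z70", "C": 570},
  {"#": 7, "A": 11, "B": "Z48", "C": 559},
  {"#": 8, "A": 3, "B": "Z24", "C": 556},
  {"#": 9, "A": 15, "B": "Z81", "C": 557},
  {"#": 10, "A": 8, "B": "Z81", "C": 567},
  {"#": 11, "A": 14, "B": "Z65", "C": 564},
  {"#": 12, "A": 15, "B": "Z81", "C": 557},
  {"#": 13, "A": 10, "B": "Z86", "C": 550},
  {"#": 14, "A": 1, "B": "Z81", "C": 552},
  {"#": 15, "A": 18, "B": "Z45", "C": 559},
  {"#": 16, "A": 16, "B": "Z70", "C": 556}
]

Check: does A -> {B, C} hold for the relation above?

A=5: row 1 → {B,C} = (Z26, 562) ✓
A=13: rows 2, 3 → {B,C} takes values {(Z77, 554), (Z26, 569)} — violation
A=19: row 4 → {B,C} = (Z15, 551) ✓
A=6: row 5 → {B,C} = (Z75, 554) ✓
A=12: row 6 → {B,C} = (Z70, 570) ✓
A=11: row 7 → {B,C} = (Z48, 559) ✓
A=3: row 8 → {B,C} = (Z24, 556) ✓
A=15: rows 9, 12 → {B,C} = (Z81, 557), (Z81, 557) ✓
A=8: row 10 → {B,C} = (Z81, 567) ✓
A=14: row 11 → {B,C} = (Z65, 564) ✓
A=10: row 13 → {B,C} = (Z86, 550) ✓
A=1: row 14 → {B,C} = (Z81, 552) ✓
A=18: row 15 → {B,C} = (Z45, 559) ✓
A=16: row 16 → {B,C} = (Z70, 556) ✓
Two rows agree on A but differ on {B, C}, so A -> {B, C} does not hold.

No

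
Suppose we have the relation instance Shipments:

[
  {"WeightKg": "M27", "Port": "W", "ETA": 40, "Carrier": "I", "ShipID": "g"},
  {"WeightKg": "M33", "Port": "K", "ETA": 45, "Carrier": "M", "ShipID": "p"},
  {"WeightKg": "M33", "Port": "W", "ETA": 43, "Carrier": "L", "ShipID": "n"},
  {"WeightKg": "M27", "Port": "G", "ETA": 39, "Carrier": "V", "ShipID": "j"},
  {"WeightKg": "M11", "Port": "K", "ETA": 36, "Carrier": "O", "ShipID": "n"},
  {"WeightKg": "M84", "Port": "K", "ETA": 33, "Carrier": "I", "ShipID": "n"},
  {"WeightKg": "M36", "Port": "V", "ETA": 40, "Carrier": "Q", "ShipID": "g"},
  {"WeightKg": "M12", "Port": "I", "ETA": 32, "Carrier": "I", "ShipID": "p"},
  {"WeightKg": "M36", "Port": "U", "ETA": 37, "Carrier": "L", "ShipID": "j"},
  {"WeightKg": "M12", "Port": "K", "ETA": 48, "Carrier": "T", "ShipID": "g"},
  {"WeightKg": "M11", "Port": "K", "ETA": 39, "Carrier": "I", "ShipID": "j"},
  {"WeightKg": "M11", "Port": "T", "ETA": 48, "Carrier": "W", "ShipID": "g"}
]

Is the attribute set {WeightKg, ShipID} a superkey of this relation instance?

Yes

All 12 rows have distinct {WeightKg, ShipID} values, so {WeightKg, ShipID} → (all attributes) holds and {WeightKg, ShipID} is a superkey.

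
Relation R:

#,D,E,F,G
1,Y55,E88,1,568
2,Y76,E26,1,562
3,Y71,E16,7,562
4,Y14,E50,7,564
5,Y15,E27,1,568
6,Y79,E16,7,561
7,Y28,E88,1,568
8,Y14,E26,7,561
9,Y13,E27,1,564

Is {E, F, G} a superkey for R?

Rows 1 and 7 have the same {E, F, G} value (E=E88, F=1, G=568) but are distinct tuples, so {E, F, G} does not determine every attribute — not a superkey.

No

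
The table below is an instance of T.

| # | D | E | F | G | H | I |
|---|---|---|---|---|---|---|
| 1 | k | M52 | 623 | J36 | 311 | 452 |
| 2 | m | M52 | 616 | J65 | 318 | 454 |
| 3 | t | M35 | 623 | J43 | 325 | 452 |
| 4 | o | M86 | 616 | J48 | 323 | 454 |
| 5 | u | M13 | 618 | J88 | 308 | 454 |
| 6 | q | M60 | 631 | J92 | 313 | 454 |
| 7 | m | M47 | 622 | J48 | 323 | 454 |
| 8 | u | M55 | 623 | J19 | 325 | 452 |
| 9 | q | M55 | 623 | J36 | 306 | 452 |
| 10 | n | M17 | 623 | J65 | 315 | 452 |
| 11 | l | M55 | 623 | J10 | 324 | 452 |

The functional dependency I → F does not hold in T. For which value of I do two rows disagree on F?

454

I=452: rows 1, 3, 8, 9, 10, 11 → F = 623, 623, 623, 623, 623, 623 ✓
I=454: rows 2, 4, 5, 6, 7 → F takes values {616, 618, 631, 622} — violation
The only I value with inconsistent F is I=454.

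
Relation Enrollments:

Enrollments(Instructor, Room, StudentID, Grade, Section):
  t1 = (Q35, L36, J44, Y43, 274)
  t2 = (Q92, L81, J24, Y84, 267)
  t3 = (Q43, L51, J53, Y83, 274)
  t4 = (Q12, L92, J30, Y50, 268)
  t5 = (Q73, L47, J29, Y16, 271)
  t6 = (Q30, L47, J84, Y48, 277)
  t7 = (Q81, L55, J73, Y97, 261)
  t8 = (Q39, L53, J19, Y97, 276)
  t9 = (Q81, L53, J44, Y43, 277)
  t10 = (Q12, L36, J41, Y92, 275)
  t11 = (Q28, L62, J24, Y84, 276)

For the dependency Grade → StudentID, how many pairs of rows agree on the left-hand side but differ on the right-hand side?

Grade=Y43: all 2 rows agree on StudentID — 0 pairs.
Grade=Y84: all 2 rows agree on StudentID — 0 pairs.
Grade=Y97: violating pairs (7,8) — 1 pair.

1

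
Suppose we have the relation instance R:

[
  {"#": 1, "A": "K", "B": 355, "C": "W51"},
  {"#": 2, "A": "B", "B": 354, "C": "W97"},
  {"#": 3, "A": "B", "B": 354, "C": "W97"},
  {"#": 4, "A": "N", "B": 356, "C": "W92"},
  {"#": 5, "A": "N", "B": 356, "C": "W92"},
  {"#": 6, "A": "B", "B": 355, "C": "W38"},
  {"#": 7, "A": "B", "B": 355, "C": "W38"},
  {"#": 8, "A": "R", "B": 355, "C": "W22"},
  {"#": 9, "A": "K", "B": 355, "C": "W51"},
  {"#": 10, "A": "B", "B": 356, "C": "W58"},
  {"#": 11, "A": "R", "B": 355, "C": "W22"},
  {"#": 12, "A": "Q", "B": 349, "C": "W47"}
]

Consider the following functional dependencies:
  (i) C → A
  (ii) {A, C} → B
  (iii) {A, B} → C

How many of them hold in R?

(i) C → A: every LHS value maps to a single RHS value — holds.
(ii) {A, C} → B: every LHS value maps to a single RHS value — holds.
(iii) {A, B} → C: every LHS value maps to a single RHS value — holds.
3 of the 3 dependencies hold.

3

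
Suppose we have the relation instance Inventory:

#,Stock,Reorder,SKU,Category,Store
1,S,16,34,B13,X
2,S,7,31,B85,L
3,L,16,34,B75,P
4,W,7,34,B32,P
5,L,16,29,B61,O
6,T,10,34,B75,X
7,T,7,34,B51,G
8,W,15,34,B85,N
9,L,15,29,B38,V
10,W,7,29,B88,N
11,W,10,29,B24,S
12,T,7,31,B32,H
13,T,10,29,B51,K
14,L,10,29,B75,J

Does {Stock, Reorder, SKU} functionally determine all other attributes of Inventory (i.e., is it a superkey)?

Yes

All 14 rows have distinct {Stock, Reorder, SKU} values, so {Stock, Reorder, SKU} → (all attributes) holds and {Stock, Reorder, SKU} is a superkey.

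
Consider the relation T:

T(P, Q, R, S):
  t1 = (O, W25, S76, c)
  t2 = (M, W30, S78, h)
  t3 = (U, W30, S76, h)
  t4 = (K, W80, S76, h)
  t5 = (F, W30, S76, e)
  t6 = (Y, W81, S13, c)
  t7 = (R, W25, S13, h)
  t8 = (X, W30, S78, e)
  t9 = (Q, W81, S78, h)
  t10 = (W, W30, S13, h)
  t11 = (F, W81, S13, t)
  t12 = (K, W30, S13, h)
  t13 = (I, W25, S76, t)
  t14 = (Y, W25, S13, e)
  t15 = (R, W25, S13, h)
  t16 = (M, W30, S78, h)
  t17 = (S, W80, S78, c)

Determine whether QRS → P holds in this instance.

(Q=W25, R=S76, S=c): row 1 → P = O ✓
(Q=W30, R=S78, S=h): rows 2, 16 → P = M, M ✓
(Q=W30, R=S76, S=h): row 3 → P = U ✓
(Q=W80, R=S76, S=h): row 4 → P = K ✓
(Q=W30, R=S76, S=e): row 5 → P = F ✓
(Q=W81, R=S13, S=c): row 6 → P = Y ✓
(Q=W25, R=S13, S=h): rows 7, 15 → P = R, R ✓
(Q=W30, R=S78, S=e): row 8 → P = X ✓
(Q=W81, R=S78, S=h): row 9 → P = Q ✓
(Q=W30, R=S13, S=h): rows 10, 12 → P takes values {W, K} — violation
(Q=W81, R=S13, S=t): row 11 → P = F ✓
(Q=W25, R=S76, S=t): row 13 → P = I ✓
(Q=W25, R=S13, S=e): row 14 → P = Y ✓
(Q=W80, R=S78, S=c): row 17 → P = S ✓
Two rows agree on QRS but differ on P, so QRS → P does not hold.

No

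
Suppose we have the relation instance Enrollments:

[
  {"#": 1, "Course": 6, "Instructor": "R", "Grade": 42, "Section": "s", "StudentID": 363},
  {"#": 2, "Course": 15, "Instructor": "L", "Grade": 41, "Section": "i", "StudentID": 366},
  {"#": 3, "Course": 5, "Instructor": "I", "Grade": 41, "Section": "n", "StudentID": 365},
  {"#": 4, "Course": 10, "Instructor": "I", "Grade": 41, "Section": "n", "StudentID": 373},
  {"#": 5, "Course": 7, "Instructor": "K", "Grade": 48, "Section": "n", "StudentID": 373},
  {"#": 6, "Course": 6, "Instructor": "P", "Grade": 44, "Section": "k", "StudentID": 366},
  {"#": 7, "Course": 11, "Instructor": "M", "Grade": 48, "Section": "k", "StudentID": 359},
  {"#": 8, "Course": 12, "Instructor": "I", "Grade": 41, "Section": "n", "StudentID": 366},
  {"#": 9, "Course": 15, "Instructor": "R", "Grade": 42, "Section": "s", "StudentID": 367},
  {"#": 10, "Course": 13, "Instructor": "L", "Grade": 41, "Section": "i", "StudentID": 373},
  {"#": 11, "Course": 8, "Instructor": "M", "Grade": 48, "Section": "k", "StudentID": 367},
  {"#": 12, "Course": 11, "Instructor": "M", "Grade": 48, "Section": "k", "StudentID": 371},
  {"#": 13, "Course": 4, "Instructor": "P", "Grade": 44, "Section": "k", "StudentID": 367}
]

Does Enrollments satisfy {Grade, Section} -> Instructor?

Yes

(Grade=42, Section=s): rows 1, 9 → Instructor = R, R ✓
(Grade=41, Section=i): rows 2, 10 → Instructor = L, L ✓
(Grade=41, Section=n): rows 3, 4, 8 → Instructor = I, I, I ✓
(Grade=48, Section=n): row 5 → Instructor = K ✓
(Grade=44, Section=k): rows 6, 13 → Instructor = P, P ✓
(Grade=48, Section=k): rows 7, 11, 12 → Instructor = M, M, M ✓
Every {Grade, Section} value is associated with a single Instructor value, so {Grade, Section} -> Instructor holds.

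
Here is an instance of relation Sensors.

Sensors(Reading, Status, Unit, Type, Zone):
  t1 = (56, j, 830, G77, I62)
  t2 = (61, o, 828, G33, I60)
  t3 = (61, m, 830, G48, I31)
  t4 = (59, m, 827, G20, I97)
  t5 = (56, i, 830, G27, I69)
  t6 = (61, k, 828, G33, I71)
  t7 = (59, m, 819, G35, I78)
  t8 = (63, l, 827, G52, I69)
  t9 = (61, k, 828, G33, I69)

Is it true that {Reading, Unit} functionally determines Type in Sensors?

No

(Reading=56, Unit=830): rows 1, 5 → Type takes values {G77, G27} — violation
(Reading=61, Unit=828): rows 2, 6, 9 → Type = G33, G33, G33 ✓
(Reading=61, Unit=830): row 3 → Type = G48 ✓
(Reading=59, Unit=827): row 4 → Type = G20 ✓
(Reading=59, Unit=819): row 7 → Type = G35 ✓
(Reading=63, Unit=827): row 8 → Type = G52 ✓
Two rows agree on {Reading, Unit} but differ on Type, so {Reading, Unit} -> Type does not hold.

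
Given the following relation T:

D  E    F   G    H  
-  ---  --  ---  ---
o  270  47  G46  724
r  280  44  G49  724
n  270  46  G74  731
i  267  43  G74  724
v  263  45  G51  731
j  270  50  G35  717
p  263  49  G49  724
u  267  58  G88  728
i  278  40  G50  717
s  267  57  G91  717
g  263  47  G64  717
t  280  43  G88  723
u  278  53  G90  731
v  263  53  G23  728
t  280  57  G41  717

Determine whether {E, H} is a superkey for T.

All 15 rows have distinct {E, H} values, so {E, H} → (all attributes) holds and {E, H} is a superkey.

Yes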